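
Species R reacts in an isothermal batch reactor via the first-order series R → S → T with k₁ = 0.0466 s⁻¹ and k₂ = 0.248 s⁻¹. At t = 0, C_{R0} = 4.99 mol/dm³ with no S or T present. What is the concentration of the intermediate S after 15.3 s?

0.540 mol/dm³

The intermediate concentration in a first-order A→B→C sequence is C_S = k₁C_{R0}(e^(−k₁t) − e^(−k₂t))/(k₂−k₁).
e^(−k₁t) = e^(−0.0466×15.3) = e^(−0.7130) = 0.4902; e^(−k₂t) = e^(−3.794) = 0.02250.
C_S = 0.0466×4.99/(0.248−0.0466) × (0.4902−0.02250) = 1.155×0.4677 = 0.5400 mol/dm³.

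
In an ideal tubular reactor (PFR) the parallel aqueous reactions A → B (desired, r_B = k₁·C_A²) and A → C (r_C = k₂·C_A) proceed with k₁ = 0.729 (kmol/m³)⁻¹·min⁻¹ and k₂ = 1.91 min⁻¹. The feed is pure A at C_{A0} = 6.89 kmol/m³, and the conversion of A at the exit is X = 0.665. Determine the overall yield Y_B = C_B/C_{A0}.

C_A = C_{A0}(1−X) = 2.308 kmol/m³.
Along a PFR/batch, dC_C/dC_A = −r_C/(r_B+r_C) = −k₂/(k₂+k₁·C_A).
Integrating from C_{A0} to C_A: C_C = (1.91/0.729)·ln[(1.91+0.729·6.89)/(1.91+0.729·2.31)] = 2.620·ln(6.933/3.593) = 1.722 kmol/m³.
Then C_B = (C_{A0}−C_A) − C_C = 4.582 − 1.722 = 2.860 kmol/m³.
Y_B = C_B/C_{A0} = 2.860/6.89 = 0.415.

0.415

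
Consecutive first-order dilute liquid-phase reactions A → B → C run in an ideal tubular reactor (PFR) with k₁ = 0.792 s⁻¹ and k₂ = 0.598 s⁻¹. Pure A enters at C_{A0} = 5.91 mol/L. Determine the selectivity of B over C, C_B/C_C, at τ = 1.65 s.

For first-order series with pure A initially, C_B(τ) = k₁C_{A0}/(k₂−k₁)·(e^(−k₁τ) − e^(−k₂τ)).
e^(−k₁τ) = e^(−0.792×1.65) = e^(−1.307) = 0.2707; e^(−k₂τ) = e^(−0.9867) = 0.3728.
C_B = 0.792×5.91/(0.598−0.792) × (0.2707−0.3728) = (-24.13)×(-0.1021) = 2.464 mol/L.
C_A = C_{A0}e^(−k₁τ) = 1.600 mol/L, so C_C = C_{A0}−C_A−C_B = 1.846 mol/L; C_B/C_C = 1.33.

1.33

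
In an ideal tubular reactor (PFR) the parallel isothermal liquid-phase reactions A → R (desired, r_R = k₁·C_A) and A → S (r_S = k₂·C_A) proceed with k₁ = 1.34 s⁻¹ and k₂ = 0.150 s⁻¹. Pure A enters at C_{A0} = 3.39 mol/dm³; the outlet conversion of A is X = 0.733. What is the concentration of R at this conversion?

C_A = C_{A0}(1−X) = 0.9051 mol/dm³.
Both paths are first order in A, so the instantaneous fraction to R is constant: dC_R/d(−C_A) = k₁/(k₁+k₂) = 0.8993.
C_R = 0.8993·(C_{A0}−C_A) = 0.8993×2.485 = 2.23 mol/dm³.

2.23 mol/dm³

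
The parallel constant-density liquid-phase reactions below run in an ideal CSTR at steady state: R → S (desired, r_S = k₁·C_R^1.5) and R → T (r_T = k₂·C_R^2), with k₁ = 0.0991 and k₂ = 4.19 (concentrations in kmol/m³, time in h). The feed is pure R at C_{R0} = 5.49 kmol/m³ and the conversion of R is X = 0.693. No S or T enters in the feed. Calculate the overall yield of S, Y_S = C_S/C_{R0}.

0.0124

Exit C_R = C_{R0}(1−X) = 5.49×0.307 = 1.685 kmol/m³.
A CSTR operates uniformly at the exit composition, giving r_S = 0.2168 and r_T = 11.90 (each k·C_R^n at C_R = 1.685).
Fraction of consumed R going to S: r_S/(r_S+r_T) = 0.01789.
C_S = 0.01789·C_{R0}·X = 0.01789×5.49×0.693 = 0.0681 kmol/m³; Y_S = C_S/C_{R0} = 0.0124.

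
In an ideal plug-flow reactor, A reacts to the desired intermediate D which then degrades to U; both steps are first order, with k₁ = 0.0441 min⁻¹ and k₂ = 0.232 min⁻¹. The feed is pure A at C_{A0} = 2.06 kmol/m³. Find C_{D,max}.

Evaluating C_D at τ_opt = ln(k₂/k₁)/(k₂−k₁) gives C_{D,max}/C_{A0} = (k₁/k₂)^[k₂/(k₂−k₁)].
= (0.0441/0.232)^(0.232/(0.232−0.0441)) = (0.1901)^(1.235) = 0.1287.
C_{D,max} = 0.1287×2.06 = 0.265 kmol/m³.

0.265 kmol/m³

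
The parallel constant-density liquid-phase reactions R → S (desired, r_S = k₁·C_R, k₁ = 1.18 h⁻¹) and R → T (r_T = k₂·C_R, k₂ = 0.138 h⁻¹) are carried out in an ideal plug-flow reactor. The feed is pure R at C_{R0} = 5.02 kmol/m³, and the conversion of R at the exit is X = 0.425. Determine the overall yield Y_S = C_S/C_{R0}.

0.381

C_R = C_{R0}(1−X) = 2.886 kmol/m³.
Both paths are first order in R, so the instantaneous fraction to S is constant: dC_S/d(−C_R) = k₁/(k₁+k₂) = 0.8953.
C_S = 0.8953·(C_{R0}−C_R) = 0.8953×2.134 = 1.91 kmol/m³.
Y_S = C_S/C_{R0} = 1.910/5.02 = 0.381.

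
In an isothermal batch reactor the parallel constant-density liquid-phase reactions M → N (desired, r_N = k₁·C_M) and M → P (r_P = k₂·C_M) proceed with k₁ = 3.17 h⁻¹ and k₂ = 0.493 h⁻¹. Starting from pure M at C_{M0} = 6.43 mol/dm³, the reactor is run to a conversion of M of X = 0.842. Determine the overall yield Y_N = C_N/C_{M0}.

C_M = C_{M0}(1−X) = 1.016 mol/dm³.
Both paths are first order in M, so the instantaneous fraction to N is constant: dC_N/d(−C_M) = k₁/(k₁+k₂) = 0.8654.
C_N = 0.8654·(C_{M0}−C_M) = 0.8654×5.414 = 4.69 mol/dm³.
Y_N = C_N/C_{M0} = 4.685/6.43 = 0.729.

0.729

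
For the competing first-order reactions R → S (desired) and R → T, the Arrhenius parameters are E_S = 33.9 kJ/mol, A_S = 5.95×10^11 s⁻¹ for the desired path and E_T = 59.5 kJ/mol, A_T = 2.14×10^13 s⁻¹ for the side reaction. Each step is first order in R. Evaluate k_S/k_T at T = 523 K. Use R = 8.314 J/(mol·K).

10.0

With equal orders, S_{S/T} = k_S/k_T = (A_S/A_T)·exp[(E_T−E_S)/(RT)].
(E_T−E_S)/(RT) = (59.5−33.9)×10³/(8.314×523) = 25600/4348 = 5.887.
k_S/k_T = (5.95×10^11/2.14×10^13)·exp(5.887) = 0.02780 × 360.5 = 10.0.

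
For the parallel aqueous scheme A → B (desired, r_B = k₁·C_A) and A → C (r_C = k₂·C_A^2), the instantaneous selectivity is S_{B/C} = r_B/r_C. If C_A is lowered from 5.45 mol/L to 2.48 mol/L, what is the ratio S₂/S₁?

S_{B/C} = (k₁/k₂)·C_A⁻¹, so S₂/S₁ = (C_{A,2}/C_{A,1})⁻¹.
= 5.45/2.48 = 2.20.

2.20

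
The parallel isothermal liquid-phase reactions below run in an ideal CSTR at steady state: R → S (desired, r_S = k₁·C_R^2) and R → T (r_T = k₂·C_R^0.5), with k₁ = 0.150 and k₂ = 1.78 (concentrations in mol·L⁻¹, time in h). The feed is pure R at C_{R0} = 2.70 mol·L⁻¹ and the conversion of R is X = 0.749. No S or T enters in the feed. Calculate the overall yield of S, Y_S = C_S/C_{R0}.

0.0336

Exit C_R = C_{R0}(1−X) = 2.70×0.251 = 0.6777 mol·L⁻¹.
Rates in a CSTR are evaluated at the outlet concentration: r_S = 0.150×0.6777^2 = 0.06889, r_T = 1.78×0.6777^0.5 = 1.465.
Fraction of consumed R going to S: r_S/(r_S+r_T) = 0.04490.
C_S = 0.04490·C_{R0}·X = 0.04490×2.70×0.749 = 0.0908 mol·L⁻¹; Y_S = C_S/C_{R0} = 0.0336.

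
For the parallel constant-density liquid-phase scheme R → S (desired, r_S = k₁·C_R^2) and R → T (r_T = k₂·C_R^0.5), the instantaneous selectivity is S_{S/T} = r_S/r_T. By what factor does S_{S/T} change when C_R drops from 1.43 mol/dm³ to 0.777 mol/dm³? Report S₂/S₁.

0.401

S_{S/T} = (k₁/k₂)·C_R^1.5, so S₂/S₁ = (C_{R,2}/C_{R,1})^1.5.
= (0.777/1.43)^1.5 = (0.5434)^1.5 = 0.401.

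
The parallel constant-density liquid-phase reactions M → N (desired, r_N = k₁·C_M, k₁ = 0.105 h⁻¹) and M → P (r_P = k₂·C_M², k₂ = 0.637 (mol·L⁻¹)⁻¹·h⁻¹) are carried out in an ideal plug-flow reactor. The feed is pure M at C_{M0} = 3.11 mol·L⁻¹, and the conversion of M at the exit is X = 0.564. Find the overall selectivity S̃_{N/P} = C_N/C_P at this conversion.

0.0777

C_M = C_{M0}(1−X) = 1.356 mol·L⁻¹.
Along a PFR/batch, dC_N/dC_M = −r_N/(r_N+r_P) = −k₁/(k₁+k₂·C_M).
Integrating from C_{M0} to C_M: C_N = (0.105/0.637)·ln[(0.105+0.637·3.11)/(0.105+0.637·1.36)] = 0.1648·ln(2.086/0.9687) = 0.1264 mol·L⁻¹.
C_P = (C_{M0}−C_M)−C_N = 1.628 mol·L⁻¹; S̃_{N/P} = 0.1264/1.628 = 0.0777.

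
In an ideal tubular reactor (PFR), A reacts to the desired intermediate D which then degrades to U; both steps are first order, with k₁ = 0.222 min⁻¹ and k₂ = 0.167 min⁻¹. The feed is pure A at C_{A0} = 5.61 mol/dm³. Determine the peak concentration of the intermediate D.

For a first-order series the maximum intermediate yield is C_{D,max}/C_{A0} = (k₁/k₂)^[k₂/(k₂−k₁)].
= (0.222/0.167)^(0.167/(0.167−0.222)) = (1.329)^(-3.036) = 0.4213.
C_{D,max} = 0.4213×5.61 = 2.36 mol/dm³.

2.36 mol/dm³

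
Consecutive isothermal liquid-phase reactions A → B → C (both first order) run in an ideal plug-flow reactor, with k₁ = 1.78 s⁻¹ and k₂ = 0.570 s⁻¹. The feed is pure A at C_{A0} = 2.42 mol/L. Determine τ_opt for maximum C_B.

For first-order series the maximum of C_B occurs at τ_opt = ln(k₂/k₁)/(k₂−k₁).
= ln(0.570/1.78)/(0.570−1.78) = ln(0.3202)/-1.210 = -1.139/-1.210 = 0.941 s.

0.941 s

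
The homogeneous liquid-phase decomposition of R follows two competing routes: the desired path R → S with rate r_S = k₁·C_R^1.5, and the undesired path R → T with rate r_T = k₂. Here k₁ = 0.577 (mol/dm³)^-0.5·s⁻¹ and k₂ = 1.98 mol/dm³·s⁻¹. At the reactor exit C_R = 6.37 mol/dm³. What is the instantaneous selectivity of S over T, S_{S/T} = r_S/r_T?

4.69

S_{S/T} = r_S/r_T = (k₁·C_R^1.5)/(k₂) = (k₁/k₂)·C_R^1.5.
= (0.577×6.370^1.5) / (1.98) = 9.277/1.980 = 4.69.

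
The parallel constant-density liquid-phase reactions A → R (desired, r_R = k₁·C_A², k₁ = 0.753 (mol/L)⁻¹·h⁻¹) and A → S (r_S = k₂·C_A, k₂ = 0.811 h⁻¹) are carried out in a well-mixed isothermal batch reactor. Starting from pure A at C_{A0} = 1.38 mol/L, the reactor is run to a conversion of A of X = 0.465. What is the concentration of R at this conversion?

C_A = C_{A0}(1−X) = 0.7383 mol/L.
Along a PFR/batch, dC_S/dC_A = −r_S/(r_R+r_S) = −k₂/(k₂+k₁·C_A).
Integrating from C_{A0} to C_A: C_S = (0.811/0.753)·ln[(0.811+0.753·1.38)/(0.811+0.753·0.738)] = 1.077·ln(1.850/1.367) = 0.3260 mol/L.
Then C_R = (C_{A0}−C_A) − C_S = 0.6417 − 0.3260 = 0.3157 mol/L.

0.316 mol/L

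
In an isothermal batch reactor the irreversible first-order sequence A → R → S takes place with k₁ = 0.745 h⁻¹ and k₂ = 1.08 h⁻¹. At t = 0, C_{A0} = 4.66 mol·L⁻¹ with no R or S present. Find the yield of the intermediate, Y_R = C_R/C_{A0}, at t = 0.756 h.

For first-order series with pure A initially, C_R(t) = k₁C_{A0}/(k₂−k₁)·(e^(−k₁t) − e^(−k₂t)).
e^(−k₁t) = e^(−0.745×0.756) = e^(−0.5632) = 0.5694; e^(−k₂t) = e^(−0.8165) = 0.4420.
C_R = 0.745×4.66/(1.08−0.745) × (0.5694−0.4420) = 10.36×0.1274 = 1.320 mol·L⁻¹.
Y_R = C_R/C_{A0} = 1.320/4.66 = 0.283.

0.283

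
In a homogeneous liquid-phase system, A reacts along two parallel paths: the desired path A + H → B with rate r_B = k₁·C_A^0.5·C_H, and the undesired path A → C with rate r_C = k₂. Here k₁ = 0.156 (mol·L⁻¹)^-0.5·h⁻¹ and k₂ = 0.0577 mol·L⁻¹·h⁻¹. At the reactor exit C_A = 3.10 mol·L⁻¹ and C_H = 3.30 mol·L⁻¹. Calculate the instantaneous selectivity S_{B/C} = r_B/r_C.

15.7

S_{B/C} = r_B/r_C = (k₁·C_A^0.5·C_H)/(k₂) = (k₁/k₂)·C_A^0.5·C_H.
= (0.156×3.100^0.5×3.300) / (0.0577) = 0.9064/0.05770 = 15.7.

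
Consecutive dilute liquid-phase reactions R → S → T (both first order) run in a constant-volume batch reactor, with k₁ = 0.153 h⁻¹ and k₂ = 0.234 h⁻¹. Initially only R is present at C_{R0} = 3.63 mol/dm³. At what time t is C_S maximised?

Setting dC_S/dt = 0 gives t_opt = ln(k₂/k₁)/(k₂−k₁).
= ln(0.234/0.153)/(0.234−0.153) = ln(1.529)/0.08100 = 0.4249/0.08100 = 5.25 h.

5.25 h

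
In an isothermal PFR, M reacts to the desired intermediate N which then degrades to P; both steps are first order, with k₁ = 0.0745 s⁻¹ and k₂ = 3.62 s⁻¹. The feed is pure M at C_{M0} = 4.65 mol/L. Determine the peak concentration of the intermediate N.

0.0882 mol/L

Evaluating C_N at τ_opt = ln(k₂/k₁)/(k₂−k₁) gives C_{N,max}/C_{M0} = (k₁/k₂)^[k₂/(k₂−k₁)].
= (0.0745/3.62)^(3.62/(3.62−0.0745)) = (0.02058)^(1.021) = 0.01897.
C_{N,max} = 0.01897×4.65 = 0.0882 mol/L.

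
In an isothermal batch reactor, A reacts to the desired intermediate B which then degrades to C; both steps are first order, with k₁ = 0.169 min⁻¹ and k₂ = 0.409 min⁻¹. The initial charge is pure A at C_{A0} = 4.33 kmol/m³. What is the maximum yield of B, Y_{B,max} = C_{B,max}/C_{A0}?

0.222

At the optimum, C_{B,max}/C_{A0} = (k₁/k₂)^[k₂/(k₂−k₁)].
= (0.169/0.409)^(0.409/(0.409−0.169)) = (0.4132)^(1.704) = 0.2218.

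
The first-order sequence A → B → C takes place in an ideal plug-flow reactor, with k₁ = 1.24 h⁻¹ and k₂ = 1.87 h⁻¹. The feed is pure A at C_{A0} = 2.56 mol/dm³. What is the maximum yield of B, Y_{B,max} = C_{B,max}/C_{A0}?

For a first-order series the maximum intermediate yield is C_{B,max}/C_{A0} = (k₁/k₂)^[k₂/(k₂−k₁)].
= (1.24/1.87)^(1.87/(1.87−1.24)) = (0.6631)^(2.968) = 0.2954.

0.295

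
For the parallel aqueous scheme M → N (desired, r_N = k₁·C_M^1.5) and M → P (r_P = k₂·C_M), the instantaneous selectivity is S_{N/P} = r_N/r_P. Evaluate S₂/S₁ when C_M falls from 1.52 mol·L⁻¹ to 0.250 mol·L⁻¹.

0.406

S_{N/P} = (k₁/k₂)·C_M^0.5, so S₂/S₁ = (C_{M,2}/C_{M,1})^0.5.
= (0.250/1.52)^0.5 = (0.1645)^0.5 = 0.406.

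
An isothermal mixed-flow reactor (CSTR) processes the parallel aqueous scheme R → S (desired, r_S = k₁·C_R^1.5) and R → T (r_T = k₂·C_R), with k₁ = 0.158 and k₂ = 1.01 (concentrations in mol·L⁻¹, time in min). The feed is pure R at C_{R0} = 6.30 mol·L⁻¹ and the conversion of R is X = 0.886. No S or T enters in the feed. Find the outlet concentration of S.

0.653 mol·L⁻¹

Exit C_R = C_{R0}(1−X) = 6.30×0.114 = 0.7182 mol·L⁻¹.
In a CSTR the entire volume is at exit conditions, so r_S = 0.158×0.7182^1.5 = 0.09617 and r_T = 1.01×0.7182 = 0.7254.
Fraction of consumed R going to S: r_S/(r_S+r_T) = 0.1171.
C_S = 0.1171·C_{R0}·X = 0.1171×6.30×0.886 = 0.653 mol·L⁻¹.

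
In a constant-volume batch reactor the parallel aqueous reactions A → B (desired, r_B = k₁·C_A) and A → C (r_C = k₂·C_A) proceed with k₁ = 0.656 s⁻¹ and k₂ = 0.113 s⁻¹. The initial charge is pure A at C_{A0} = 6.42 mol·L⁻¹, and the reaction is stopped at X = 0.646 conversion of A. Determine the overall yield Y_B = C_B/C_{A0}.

C_A = C_{A0}(1−X) = 2.273 mol·L⁻¹.
Both paths are first order in A, so the instantaneous fraction to B is constant: dC_B/d(−C_A) = k₁/(k₁+k₂) = 0.8531.
C_B = 0.8531·(C_{A0}−C_A) = 0.8531×4.147 = 3.54 mol·L⁻¹.
Y_B = C_B/C_{A0} = 3.538/6.42 = 0.551.

0.551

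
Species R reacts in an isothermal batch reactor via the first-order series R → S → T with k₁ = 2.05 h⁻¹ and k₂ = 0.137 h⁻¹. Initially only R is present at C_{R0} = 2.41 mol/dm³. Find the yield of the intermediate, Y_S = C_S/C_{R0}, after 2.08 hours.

The intermediate concentration in a first-order A→B→C sequence is C_S = k₁C_{R0}(e^(−k₁t) − e^(−k₂t))/(k₂−k₁).
e^(−k₁t) = e^(−2.05×2.08) = e^(−4.264) = 0.01407; e^(−k₂t) = e^(−0.2850) = 0.7520.
C_S = 2.05×2.41/(0.137−2.05) × (0.01407−0.7520) = (-2.583)×(-0.7380) = 1.906 mol/dm³.
Y_S = C_S/C_{R0} = 1.906/2.41 = 0.791.

0.791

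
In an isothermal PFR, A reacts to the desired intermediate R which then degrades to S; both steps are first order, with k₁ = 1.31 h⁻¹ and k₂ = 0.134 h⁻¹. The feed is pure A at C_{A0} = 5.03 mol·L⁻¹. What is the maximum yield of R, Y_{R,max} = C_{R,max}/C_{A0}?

Evaluating C_R at τ_opt = ln(k₂/k₁)/(k₂−k₁) gives C_{R,max}/C_{A0} = (k₁/k₂)^[k₂/(k₂−k₁)].
= (1.31/0.134)^(0.134/(0.134−1.31)) = (9.776)^(-0.1139) = 0.7712.

0.771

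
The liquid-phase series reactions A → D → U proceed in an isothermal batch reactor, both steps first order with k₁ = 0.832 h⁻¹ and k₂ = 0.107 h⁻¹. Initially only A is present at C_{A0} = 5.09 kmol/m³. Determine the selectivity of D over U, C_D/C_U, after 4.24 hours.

The intermediate concentration in a first-order A→B→C sequence is C_D = k₁C_{A0}(e^(−k₁t) − e^(−k₂t))/(k₂−k₁).
e^(−k₁t) = e^(−0.832×4.24) = e^(−3.528) = 0.02937; e^(−k₂t) = e^(−0.4537) = 0.6353.
C_D = 0.832×5.09/(0.107−0.832) × (0.02937−0.6353) = (-5.841)×(-0.6059) = 3.539 kmol/m³.
C_A = C_{A0}e^(−k₁t) = 0.1495 kmol/m³, so C_U = C_{A0}−C_A−C_D = 1.401 kmol/m³; C_D/C_U = 2.53.

2.53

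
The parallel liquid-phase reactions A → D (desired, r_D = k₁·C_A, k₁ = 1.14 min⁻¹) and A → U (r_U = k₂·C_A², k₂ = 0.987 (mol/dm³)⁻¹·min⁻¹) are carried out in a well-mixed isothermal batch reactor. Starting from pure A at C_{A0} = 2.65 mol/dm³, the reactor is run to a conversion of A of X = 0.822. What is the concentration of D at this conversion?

0.981 mol/dm³

C_A = C_{A0}(1−X) = 0.4717 mol/dm³.
Along a PFR/batch, dC_D/dC_A = −r_D/(r_D+r_U) = −k₁/(k₁+k₂·C_A).
Integrating from C_{A0} to C_A: C_D = (1.14/0.987)·ln[(1.14+0.987·2.65)/(1.14+0.987·0.472)] = 1.155·ln(3.756/1.606) = 0.9815 mol/dm³.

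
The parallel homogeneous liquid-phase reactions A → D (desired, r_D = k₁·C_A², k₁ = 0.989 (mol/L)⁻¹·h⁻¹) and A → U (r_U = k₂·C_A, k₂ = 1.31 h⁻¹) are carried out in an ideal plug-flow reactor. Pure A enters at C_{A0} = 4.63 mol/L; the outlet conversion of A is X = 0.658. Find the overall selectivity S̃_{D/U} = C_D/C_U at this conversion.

2.21

C_A = C_{A0}(1−X) = 1.583 mol/L.
Along a PFR/batch, dC_U/dC_A = −r_U/(r_D+r_U) = −k₂/(k₂+k₁·C_A).
Integrating from C_{A0} to C_A: C_U = (1.31/0.989)·ln[(1.31+0.989·4.63)/(1.31+0.989·1.58)] = 1.325·ln(5.889/2.876) = 0.9493 mol/L.
Then C_D = (C_{A0}−C_A) − C_U = 3.047 − 0.9493 = 2.097 mol/L.
S̃_{D/U} = C_D/C_U = 2.097/0.9493 = 2.21.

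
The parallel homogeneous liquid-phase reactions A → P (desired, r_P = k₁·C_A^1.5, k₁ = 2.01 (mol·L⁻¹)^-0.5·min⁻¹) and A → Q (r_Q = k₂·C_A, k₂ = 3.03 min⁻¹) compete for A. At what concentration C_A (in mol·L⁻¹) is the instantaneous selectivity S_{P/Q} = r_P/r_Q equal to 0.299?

S_{P/Q} = (k₁/k₂)·C_A^0.5 ⇒ C_A = (S·k₂/k₁)^(2).
= (0.299×3.03/2.01)^(2) = (0.4507)^(2) = 0.203 mol·L⁻¹.

0.203 mol·L⁻¹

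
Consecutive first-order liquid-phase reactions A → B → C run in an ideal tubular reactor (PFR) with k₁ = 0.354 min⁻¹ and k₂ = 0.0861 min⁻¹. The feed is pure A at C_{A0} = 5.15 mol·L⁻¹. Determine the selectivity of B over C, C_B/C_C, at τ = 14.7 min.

Solving the coupled first-order balances gives C_B(τ) = [k₁/(k₂−k₁)]·C_{A0}·(e^(−k₁τ) − e^(−k₂τ)).
e^(−k₁τ) = e^(−0.354×14.7) = e^(−5.204) = 0.005496; e^(−k₂τ) = e^(−1.266) = 0.2821.
C_B = 0.354×5.15/(0.0861−0.354) × (0.005496−0.2821) = (-6.805)×(-0.2766) = 1.882 mol·L⁻¹.
C_A = C_{A0}e^(−k₁τ) = 0.02830 mol·L⁻¹, so C_C = C_{A0}−C_A−C_B = 3.240 mol·L⁻¹; C_B/C_C = 0.581.

0.581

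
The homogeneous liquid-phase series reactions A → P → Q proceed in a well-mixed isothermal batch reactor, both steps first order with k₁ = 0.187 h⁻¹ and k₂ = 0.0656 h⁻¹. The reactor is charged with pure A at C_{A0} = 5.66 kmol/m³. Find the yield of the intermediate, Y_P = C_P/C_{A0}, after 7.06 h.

For first-order series with pure A initially, C_P(t) = k₁C_{A0}/(k₂−k₁)·(e^(−k₁t) − e^(−k₂t)).
e^(−k₁t) = e^(−0.187×7.06) = e^(−1.320) = 0.2671; e^(−k₂t) = e^(−0.4631) = 0.6293.
C_P = 0.187×5.66/(0.0656−0.187) × (0.2671−0.6293) = (-8.718)×(-0.3622) = 3.158 kmol/m³.
Y_P = C_P/C_{A0} = 3.158/5.66 = 0.558.

0.558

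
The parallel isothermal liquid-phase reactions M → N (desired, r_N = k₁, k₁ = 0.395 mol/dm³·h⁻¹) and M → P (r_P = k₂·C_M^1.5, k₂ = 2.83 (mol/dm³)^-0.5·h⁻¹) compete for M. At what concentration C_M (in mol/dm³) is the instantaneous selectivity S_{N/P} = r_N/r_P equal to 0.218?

0.743 mol/dm³

S_{N/P} = (k₁/k₂)·C_M^-1.5 ⇒ C_M = (S·k₂/k₁)^(1/(-1.5)).
= (0.218×2.83/0.395)^(-0.6667) = (1.562)^(-0.6667) = 0.743 mol/dm³.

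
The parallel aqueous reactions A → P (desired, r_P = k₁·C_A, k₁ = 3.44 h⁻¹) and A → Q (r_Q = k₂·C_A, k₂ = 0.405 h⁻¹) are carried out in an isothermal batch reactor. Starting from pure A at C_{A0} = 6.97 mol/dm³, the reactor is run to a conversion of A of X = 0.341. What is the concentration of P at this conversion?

2.13 mol/dm³

C_A = C_{A0}(1−X) = 4.593 mol/dm³.
Both paths are first order in A, so the instantaneous fraction to P is constant: dC_P/d(−C_A) = k₁/(k₁+k₂) = 0.8947.
C_P = 0.8947·(C_{A0}−C_A) = 0.8947×2.377 = 2.13 mol/dm³.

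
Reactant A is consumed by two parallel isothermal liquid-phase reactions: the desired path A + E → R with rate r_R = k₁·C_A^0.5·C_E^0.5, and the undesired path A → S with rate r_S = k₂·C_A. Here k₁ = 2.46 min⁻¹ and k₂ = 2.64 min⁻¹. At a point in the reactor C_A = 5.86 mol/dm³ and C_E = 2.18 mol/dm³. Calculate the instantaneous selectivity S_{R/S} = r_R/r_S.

0.568

S_{R/S} = r_R/r_S = (k₁·C_A^0.5·C_E^0.5)/(k₂·C_A) = (k₁/k₂)·C_A^-0.5·C_E^0.5.
= (2.46×5.860^0.5×2.180^0.5) / (2.64×5.860) = 8.792/15.47 = 0.568.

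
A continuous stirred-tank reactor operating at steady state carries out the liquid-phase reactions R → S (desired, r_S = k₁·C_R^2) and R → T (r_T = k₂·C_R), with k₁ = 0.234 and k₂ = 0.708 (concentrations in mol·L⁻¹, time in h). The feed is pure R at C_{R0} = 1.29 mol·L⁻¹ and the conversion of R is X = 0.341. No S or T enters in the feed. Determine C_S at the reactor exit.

0.0965 mol·L⁻¹

Exit C_R = C_{R0}(1−X) = 1.29×0.659 = 0.8501 mol·L⁻¹.
In a CSTR the entire volume is at exit conditions, so r_S = 0.234×0.8501^2 = 0.1691 and r_T = 0.708×0.8501 = 0.6019.
Fraction of consumed R going to S: r_S/(r_S+r_T) = 0.2193.
C_S = 0.2193·C_{R0}·X = 0.2193×1.29×0.341 = 0.0965 mol·L⁻¹.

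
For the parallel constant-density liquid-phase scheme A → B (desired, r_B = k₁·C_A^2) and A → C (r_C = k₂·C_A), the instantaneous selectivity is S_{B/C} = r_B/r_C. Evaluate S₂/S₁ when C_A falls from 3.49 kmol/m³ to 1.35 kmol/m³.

0.387

S_{B/C} = (k₁/k₂)·C_A, so S₂/S₁ = (C_{A,2}/C_{A,1}).
= 1.35/3.49 = 0.387.
Selectivity toward B falls as C_A falls — high-concentration operation is favoured.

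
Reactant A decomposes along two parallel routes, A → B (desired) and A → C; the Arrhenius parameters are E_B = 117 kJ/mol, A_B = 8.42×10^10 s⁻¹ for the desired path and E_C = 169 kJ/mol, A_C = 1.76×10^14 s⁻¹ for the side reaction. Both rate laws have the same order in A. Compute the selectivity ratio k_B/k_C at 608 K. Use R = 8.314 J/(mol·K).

k_B/k_C = (A_B/A_C)·exp[−(E_B−E_C)/(RT)] = (A_B/A_C)·exp[(E_C−E_B)/(RT)].
(E_C−E_B)/(RT) = (169−117)×10³/(8.314×608) = 52000/5055 = 10.29.
k_B/k_C = (8.42×10^10/1.76×10^14)·exp(10.29) = 4.784×10^-4 × 29349 = 14.0.
Since E_B < E_C, lowering the temperature improves selectivity toward B.

14.0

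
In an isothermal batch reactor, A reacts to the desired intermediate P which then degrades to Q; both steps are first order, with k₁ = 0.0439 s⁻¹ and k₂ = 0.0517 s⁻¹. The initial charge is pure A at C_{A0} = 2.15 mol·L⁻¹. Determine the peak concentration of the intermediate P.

0.727 mol·L⁻¹

At the optimum, C_{P,max}/C_{A0} = (k₁/k₂)^[k₂/(k₂−k₁)].
= (0.0439/0.0517)^(0.0517/(0.0517−0.0439)) = (0.8491)^(6.628) = 0.3382.
C_{P,max} = 0.3382×2.15 = 0.727 mol·L⁻¹.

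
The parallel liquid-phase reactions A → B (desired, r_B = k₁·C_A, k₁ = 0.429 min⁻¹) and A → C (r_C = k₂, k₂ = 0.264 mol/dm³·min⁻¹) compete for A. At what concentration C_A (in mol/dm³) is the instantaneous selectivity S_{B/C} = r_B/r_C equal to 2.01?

1.24 mol/dm³

S_{B/C} = (k₁/k₂)·C_A ⇒ C_A = S·k₂/k₁.
= 2.01×0.264/0.429 = 1.24 mol/dm³.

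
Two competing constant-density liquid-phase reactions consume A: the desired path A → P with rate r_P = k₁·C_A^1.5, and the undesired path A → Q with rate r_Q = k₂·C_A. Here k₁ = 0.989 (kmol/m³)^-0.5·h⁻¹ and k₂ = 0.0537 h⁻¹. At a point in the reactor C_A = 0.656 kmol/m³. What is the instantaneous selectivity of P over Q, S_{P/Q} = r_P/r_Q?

14.9

S_{P/Q} = r_P/r_Q = (k₁·C_A^1.5)/(k₂·C_A) = (k₁/k₂)·C_A^0.5.
= (0.989×0.6560^1.5) / (0.0537×0.6560) = 0.5255/0.03523 = 14.9.
Since the desired path is higher order in A, keeping C_A high (PFR or concentrated feed) favours P.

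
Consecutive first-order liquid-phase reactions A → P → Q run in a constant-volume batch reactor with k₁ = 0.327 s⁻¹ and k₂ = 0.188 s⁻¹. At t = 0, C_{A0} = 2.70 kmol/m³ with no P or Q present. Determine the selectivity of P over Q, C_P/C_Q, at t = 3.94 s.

1.88

The intermediate concentration in a first-order A→B→C sequence is C_P = k₁C_{A0}(e^(−k₁t) − e^(−k₂t))/(k₂−k₁).
e^(−k₁t) = e^(−0.327×3.94) = e^(−1.288) = 0.2757; e^(−k₂t) = e^(−0.7407) = 0.4768.
C_P = 0.327×2.70/(0.188−0.327) × (0.2757−0.4768) = (-6.352)×(-0.2011) = 1.277 kmol/m³.
C_A = C_{A0}e^(−k₁t) = 0.7444 kmol/m³, so C_Q = C_{A0}−C_A−C_P = 0.6785 kmol/m³; C_P/C_Q = 1.88.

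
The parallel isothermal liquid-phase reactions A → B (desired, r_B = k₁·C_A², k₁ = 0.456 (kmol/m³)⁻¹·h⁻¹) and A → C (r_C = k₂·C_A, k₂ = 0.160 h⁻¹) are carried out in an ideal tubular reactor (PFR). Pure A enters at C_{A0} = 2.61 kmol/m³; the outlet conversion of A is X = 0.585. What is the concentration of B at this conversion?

C_A = C_{A0}(1−X) = 1.083 kmol/m³.
Along a PFR/batch, dC_C/dC_A = −r_C/(r_B+r_C) = −k₂/(k₂+k₁·C_A).
Integrating from C_{A0} to C_A: C_C = (0.160/0.456)·ln[(0.160+0.456·2.61)/(0.160+0.456·1.08)] = 0.3509·ln(1.350/0.6539) = 0.2544 kmol/m³.
Then C_B = (C_{A0}−C_A) − C_C = 1.527 − 0.2544 = 1.272 kmol/m³.

1.27 kmol/m³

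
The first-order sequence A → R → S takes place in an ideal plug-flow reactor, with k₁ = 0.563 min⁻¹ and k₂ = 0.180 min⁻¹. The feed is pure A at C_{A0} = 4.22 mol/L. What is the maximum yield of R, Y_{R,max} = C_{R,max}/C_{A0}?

Evaluating C_R at τ_opt = ln(k₂/k₁)/(k₂−k₁) gives C_{R,max}/C_{A0} = (k₁/k₂)^[k₂/(k₂−k₁)].
= (0.563/0.180)^(0.180/(0.180−0.563)) = (3.128)^(-0.4700) = 0.5851.

0.585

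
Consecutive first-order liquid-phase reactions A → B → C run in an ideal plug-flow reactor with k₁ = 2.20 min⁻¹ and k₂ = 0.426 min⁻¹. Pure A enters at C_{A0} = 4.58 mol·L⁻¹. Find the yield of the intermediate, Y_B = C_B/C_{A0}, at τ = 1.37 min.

For first-order series with pure A initially, C_B(τ) = k₁C_{A0}/(k₂−k₁)·(e^(−k₁τ) − e^(−k₂τ)).
e^(−k₁τ) = e^(−2.20×1.37) = e^(−3.014) = 0.04909; e^(−k₂τ) = e^(−0.5836) = 0.5579.
C_B = 2.20×4.58/(0.426−2.20) × (0.04909−0.5579) = (-5.680)×(-0.5088) = 2.890 mol·L⁻¹.
Y_B = C_B/C_{A0} = 2.890/4.58 = 0.631.

0.631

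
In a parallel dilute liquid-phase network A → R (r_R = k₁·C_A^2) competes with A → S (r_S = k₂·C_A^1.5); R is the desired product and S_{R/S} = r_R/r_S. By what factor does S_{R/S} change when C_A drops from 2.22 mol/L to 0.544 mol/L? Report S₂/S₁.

S_{R/S} = (k₁/k₂)·C_A^0.5, so S₂/S₁ = (C_{A,2}/C_{A,1})^0.5.
= (0.544/2.22)^0.5 = (0.2450)^0.5 = 0.495.
Selectivity toward R falls as C_A falls — high-concentration operation is favoured.

0.495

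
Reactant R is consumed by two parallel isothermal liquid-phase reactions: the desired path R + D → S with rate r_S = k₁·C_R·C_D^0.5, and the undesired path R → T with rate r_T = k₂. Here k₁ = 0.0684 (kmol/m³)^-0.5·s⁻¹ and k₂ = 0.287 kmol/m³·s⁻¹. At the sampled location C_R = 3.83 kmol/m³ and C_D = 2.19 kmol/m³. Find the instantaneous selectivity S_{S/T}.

1.35

S_{S/T} = r_S/r_T = (k₁·C_R·C_D^0.5)/(k₂) = (k₁/k₂)·C_R·C_D^0.5.
= (0.0684×3.830×2.190^0.5) / (0.287) = 0.3877/0.2870 = 1.35.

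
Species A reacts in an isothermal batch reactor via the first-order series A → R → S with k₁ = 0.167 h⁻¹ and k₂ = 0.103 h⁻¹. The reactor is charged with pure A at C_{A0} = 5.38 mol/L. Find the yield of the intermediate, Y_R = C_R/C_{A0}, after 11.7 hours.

The intermediate concentration in a first-order A→B→C sequence is C_R = k₁C_{A0}(e^(−k₁t) − e^(−k₂t))/(k₂−k₁).
e^(−k₁t) = e^(−0.167×11.7) = e^(−1.954) = 0.1417; e^(−k₂t) = e^(−1.205) = 0.2997.
C_R = 0.167×5.38/(0.103−0.167) × (0.1417−0.2997) = (-14.04)×(-0.1579) = 2.217 mol/L.
Y_R = C_R/C_{A0} = 2.217/5.38 = 0.412.

0.412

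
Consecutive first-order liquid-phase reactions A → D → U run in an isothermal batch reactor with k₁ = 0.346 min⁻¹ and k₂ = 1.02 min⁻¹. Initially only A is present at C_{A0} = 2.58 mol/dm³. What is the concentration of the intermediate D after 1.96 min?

0.493 mol/dm³

Solving the coupled first-order balances gives C_D(t) = [k₁/(k₂−k₁)]·C_{A0}·(e^(−k₁t) − e^(−k₂t)).
e^(−k₁t) = e^(−0.346×1.96) = e^(−0.6782) = 0.5076; e^(−k₂t) = e^(−1.999) = 0.1354.
C_D = 0.346×2.58/(1.02−0.346) × (0.5076−0.1354) = 1.324×0.3721 = 0.4928 mol/dm³.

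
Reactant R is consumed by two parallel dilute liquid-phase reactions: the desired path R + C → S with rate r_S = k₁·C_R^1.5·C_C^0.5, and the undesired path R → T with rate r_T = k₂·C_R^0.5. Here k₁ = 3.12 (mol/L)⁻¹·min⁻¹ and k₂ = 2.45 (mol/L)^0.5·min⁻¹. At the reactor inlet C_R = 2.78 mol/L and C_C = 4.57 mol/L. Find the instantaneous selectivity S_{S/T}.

7.57

S_{S/T} = r_S/r_T = (k₁·C_R^1.5·C_C^0.5)/(k₂·C_R^0.5) = (k₁/k₂)·C_R·C_C^0.5.
= (3.12×2.780^1.5×4.570^0.5) / (2.45×2.780^0.5) = 30.92/4.085 = 7.57.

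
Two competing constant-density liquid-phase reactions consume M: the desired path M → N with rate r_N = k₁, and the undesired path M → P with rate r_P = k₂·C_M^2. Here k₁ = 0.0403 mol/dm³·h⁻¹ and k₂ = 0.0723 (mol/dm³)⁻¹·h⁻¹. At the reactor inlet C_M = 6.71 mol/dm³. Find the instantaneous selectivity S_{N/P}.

0.0124

S_{N/P} = r_N/r_P = (k₁)/(k₂·C_M^2) = (k₁/k₂)·C_M^-2.
= (0.0403) / (0.0723×6.710^2) = 0.04030/3.255 = 0.0124.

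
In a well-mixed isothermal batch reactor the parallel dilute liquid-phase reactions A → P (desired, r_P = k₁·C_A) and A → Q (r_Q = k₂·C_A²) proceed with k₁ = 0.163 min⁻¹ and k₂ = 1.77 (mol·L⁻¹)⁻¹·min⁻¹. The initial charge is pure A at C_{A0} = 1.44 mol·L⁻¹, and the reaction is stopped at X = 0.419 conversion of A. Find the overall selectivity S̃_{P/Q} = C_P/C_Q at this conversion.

C_A = C_{A0}(1−X) = 0.8366 mol·L⁻¹.
Along a PFR/batch, dC_P/dC_A = −r_P/(r_P+r_Q) = −k₁/(k₁+k₂·C_A).
Integrating from C_{A0} to C_A: C_P = (0.163/1.77)·ln[(0.163+1.77·1.44)/(0.163+1.77·0.837)] = 0.09209·ln(2.712/1.644) = 0.04610 mol·L⁻¹.
C_Q = (C_{A0}−C_A)−C_P = 0.5573 mol·L⁻¹; S̃_{P/Q} = 0.04610/0.5573 = 0.0827.

0.0827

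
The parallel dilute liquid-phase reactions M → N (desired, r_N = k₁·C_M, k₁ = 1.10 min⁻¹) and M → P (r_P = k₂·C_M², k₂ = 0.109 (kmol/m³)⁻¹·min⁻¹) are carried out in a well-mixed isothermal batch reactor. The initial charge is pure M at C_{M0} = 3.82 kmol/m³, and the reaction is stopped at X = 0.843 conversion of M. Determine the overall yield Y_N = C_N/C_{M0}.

0.696

C_M = C_{M0}(1−X) = 0.5997 kmol/m³.
Along a PFR/batch, dC_N/dC_M = −r_N/(r_N+r_P) = −k₁/(k₁+k₂·C_M).
Integrating from C_{M0} to C_M: C_N = (1.10/0.109)·ln[(1.10+0.109·3.82)/(1.10+0.109·0.600)] = 10.09·ln(1.516/1.165) = 2.657 kmol/m³.
Y_N = C_N/C_{M0} = 2.657/3.82 = 0.696.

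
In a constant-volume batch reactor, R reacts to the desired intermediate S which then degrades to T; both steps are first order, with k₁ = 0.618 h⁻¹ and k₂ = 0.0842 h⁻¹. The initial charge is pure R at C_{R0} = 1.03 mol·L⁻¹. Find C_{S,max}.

Evaluating C_S at t_opt = ln(k₂/k₁)/(k₂−k₁) gives C_{S,max}/C_{R0} = (k₁/k₂)^[k₂/(k₂−k₁)].
= (0.618/0.0842)^(0.0842/(0.0842−0.618)) = (7.340)^(-0.1577) = 0.7302.
C_{S,max} = 0.7302×1.03 = 0.752 mol·L⁻¹.

0.752 mol·L⁻¹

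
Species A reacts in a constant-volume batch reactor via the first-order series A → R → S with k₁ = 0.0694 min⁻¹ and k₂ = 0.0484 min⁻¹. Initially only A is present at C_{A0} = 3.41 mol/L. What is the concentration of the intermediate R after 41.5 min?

0.880 mol/L

The intermediate concentration in a first-order A→B→C sequence is C_R = k₁C_{A0}(e^(−k₁t) − e^(−k₂t))/(k₂−k₁).
e^(−k₁t) = e^(−0.0694×41.5) = e^(−2.880) = 0.05613; e^(−k₂t) = e^(−2.009) = 0.1342.
C_R = 0.0694×3.41/(0.0484−0.0694) × (0.05613−0.1342) = (-11.27)×(-0.07805) = 0.8795 mol/L.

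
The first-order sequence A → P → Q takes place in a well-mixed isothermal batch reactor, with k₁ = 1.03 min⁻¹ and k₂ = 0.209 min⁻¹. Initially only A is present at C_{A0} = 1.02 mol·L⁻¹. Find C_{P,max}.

0.680 mol·L⁻¹

Evaluating C_P at t_opt = ln(k₂/k₁)/(k₂−k₁) gives C_{P,max}/C_{A0} = (k₁/k₂)^[k₂/(k₂−k₁)].
= (1.03/0.209)^(0.209/(0.209−1.03)) = (4.928)^(-0.2546) = 0.6663.
C_{P,max} = 0.6663×1.02 = 0.680 mol·L⁻¹.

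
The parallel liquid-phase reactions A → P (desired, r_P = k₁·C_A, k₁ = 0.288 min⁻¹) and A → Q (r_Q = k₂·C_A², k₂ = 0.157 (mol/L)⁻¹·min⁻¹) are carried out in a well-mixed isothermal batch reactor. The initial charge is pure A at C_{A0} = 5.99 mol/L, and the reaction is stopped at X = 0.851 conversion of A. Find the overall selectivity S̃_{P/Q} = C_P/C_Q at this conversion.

0.611

C_A = C_{A0}(1−X) = 0.8925 mol/L.
Along a PFR/batch, dC_P/dC_A = −r_P/(r_P+r_Q) = −k₁/(k₁+k₂·C_A).
Integrating from C_{A0} to C_A: C_P = (0.288/0.157)·ln[(0.288+0.157·5.99)/(0.288+0.157·0.893)] = 1.834·ln(1.228/0.4281) = 1.934 mol/L.
C_Q = (C_{A0}−C_A)−C_P = 3.164 mol/L; S̃_{P/Q} = 1.934/3.164 = 0.611.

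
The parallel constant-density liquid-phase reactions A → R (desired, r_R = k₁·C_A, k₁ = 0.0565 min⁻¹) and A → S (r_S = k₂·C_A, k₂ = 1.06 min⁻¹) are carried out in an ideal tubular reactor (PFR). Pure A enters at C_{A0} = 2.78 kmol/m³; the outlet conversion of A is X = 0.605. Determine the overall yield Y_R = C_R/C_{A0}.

0.0306

C_A = C_{A0}(1−X) = 1.098 kmol/m³.
Both paths are first order in A, so the instantaneous fraction to R is constant: dC_R/d(−C_A) = k₁/(k₁+k₂) = 0.05060.
C_R = 0.05060·(C_{A0}−C_A) = 0.05060×1.682 = 0.0851 kmol/m³.
Y_R = C_R/C_{A0} = 0.08511/2.78 = 0.0306.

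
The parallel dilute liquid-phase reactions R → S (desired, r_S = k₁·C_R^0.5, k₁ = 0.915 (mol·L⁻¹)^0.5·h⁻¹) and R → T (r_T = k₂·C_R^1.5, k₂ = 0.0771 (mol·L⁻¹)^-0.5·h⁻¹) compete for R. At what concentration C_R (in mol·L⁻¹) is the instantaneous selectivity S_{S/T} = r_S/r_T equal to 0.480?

24.7 mol·L⁻¹

S_{S/T} = (k₁/k₂)·C_R⁻¹ ⇒ C_R = (S·k₂/k₁)^(-1).
= (0.480×0.0771/0.915)^(-1) = (0.04045)^(-1) = 24.7 mol·L⁻¹.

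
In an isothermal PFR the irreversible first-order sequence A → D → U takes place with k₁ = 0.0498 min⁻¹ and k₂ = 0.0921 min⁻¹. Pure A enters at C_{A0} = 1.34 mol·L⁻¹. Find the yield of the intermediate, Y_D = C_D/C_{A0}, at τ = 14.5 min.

For first-order series with pure A initially, C_D(τ) = k₁C_{A0}/(k₂−k₁)·(e^(−k₁τ) − e^(−k₂τ)).
e^(−k₁τ) = e^(−0.0498×14.5) = e^(−0.7221) = 0.4857; e^(−k₂τ) = e^(−1.335) = 0.2630.
C_D = 0.0498×1.34/(0.0921−0.0498) × (0.4857−0.2630) = 1.578×0.2227 = 0.3513 mol·L⁻¹.
Y_D = C_D/C_{A0} = 0.3513/1.34 = 0.262.

0.262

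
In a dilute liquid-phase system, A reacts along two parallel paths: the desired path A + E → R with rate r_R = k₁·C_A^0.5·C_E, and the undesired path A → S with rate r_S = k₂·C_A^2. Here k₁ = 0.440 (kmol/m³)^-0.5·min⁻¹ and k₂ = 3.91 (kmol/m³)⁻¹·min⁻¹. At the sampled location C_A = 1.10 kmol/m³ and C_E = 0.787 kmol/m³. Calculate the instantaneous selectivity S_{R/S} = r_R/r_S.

S_{R/S} = r_R/r_S = (k₁·C_A^0.5·C_E)/(k₂·C_A^2) = (k₁/k₂)·C_A^-1.5·C_E.
= (0.440×1.100^0.5×0.7870) / (3.91×1.100^2) = 0.3632/4.731 = 0.0768.
The undesired path is higher order in A, so low C_A (CSTR or dilute feed) favours R.

0.0768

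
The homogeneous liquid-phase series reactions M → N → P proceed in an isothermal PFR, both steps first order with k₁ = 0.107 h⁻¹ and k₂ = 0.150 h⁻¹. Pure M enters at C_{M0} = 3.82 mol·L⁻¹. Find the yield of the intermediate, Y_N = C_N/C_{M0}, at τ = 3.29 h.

0.231

The intermediate concentration in a first-order A→B→C sequence is C_N = k₁C_{M0}(e^(−k₁τ) − e^(−k₂τ))/(k₂−k₁).
e^(−k₁τ) = e^(−0.107×3.29) = e^(−0.3520) = 0.7033; e^(−k₂τ) = e^(−0.4935) = 0.6105.
C_N = 0.107×3.82/(0.150−0.107) × (0.7033−0.6105) = 9.506×0.09277 = 0.8819 mol·L⁻¹.
Y_N = C_N/C_{M0} = 0.8819/3.82 = 0.231.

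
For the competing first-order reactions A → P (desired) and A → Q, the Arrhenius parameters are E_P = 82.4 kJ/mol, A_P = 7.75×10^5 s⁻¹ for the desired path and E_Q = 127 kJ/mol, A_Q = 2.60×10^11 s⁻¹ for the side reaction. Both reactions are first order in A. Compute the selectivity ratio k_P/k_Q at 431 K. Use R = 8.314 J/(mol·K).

0.758

With equal orders, S_{P/Q} = k_P/k_Q = (A_P/A_Q)·exp[(E_Q−E_P)/(RT)].
(E_Q−E_P)/(RT) = (127−82.4)×10³/(8.314×431) = 44600/3583 = 12.45.
k_P/k_Q = (7.75×10^5/2.60×10^11)·exp(12.45) = 2.981×10^-6 × 2.544×10^5 = 0.758.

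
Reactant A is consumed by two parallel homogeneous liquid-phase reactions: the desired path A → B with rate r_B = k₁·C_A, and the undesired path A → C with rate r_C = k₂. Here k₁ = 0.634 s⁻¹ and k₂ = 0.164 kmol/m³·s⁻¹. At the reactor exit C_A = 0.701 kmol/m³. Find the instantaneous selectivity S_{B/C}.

S_{B/C} = r_B/r_C = (k₁·C_A)/(k₂) = (k₁/k₂)·C_A.
= (0.634×0.7010) / (0.164) = 0.4444/0.1640 = 2.71.
Since the desired path is higher order in A, keeping C_A high (PFR or concentrated feed) favours B.

2.71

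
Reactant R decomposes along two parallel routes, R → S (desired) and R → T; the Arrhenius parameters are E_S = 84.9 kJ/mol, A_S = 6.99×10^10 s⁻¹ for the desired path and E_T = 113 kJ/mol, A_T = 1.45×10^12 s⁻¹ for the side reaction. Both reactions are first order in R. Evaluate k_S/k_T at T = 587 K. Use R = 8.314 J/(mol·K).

15.3

With equal orders, S_{S/T} = k_S/k_T = (A_S/A_T)·exp[(E_T−E_S)/(RT)].
(E_T−E_S)/(RT) = (113−84.9)×10³/(8.314×587) = 28100/4880 = 5.758.
k_S/k_T = (6.99×10^10/1.45×10^12)·exp(5.758) = 0.04821 × 316.7 = 15.3.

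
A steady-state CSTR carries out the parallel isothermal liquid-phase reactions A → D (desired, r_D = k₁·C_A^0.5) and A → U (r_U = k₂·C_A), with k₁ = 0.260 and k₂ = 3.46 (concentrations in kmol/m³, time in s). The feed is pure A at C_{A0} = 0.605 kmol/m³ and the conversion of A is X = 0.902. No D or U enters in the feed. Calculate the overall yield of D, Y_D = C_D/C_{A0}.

Exit C_A = C_{A0}(1−X) = 0.605×0.0980 = 0.05929 kmol/m³.
Rates in a CSTR are evaluated at the outlet concentration: r_D = 0.260×0.05929^0.5 = 0.06331, r_U = 3.46×0.05929 = 0.2051.
Fraction of consumed A going to D: r_D/(r_D+r_U) = 0.2358.
C_D = 0.2358·C_{A0}·X = 0.2358×0.605×0.902 = 0.129 kmol/m³; Y_D = C_D/C_{A0} = 0.213.

0.213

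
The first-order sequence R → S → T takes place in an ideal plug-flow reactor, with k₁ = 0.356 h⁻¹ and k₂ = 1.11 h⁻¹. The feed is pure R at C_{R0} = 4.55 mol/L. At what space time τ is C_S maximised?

1.51 h

For first-order series the maximum of C_S occurs at τ_opt = ln(k₂/k₁)/(k₂−k₁).
= ln(1.11/0.356)/(1.11−0.356) = ln(3.118)/0.7540 = 1.137/0.7540 = 1.51 h.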